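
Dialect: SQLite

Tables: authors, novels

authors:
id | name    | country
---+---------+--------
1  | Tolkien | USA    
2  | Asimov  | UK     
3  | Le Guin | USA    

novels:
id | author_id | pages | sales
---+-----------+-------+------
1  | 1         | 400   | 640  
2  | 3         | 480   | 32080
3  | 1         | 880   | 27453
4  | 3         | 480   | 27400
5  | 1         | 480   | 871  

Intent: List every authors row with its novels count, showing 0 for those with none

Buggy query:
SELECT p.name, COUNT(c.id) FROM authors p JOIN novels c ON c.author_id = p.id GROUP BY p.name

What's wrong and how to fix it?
Bug: INNER JOIN drops authors rows that have no matching novels rows

Fix: Use LEFT JOIN so parents without children still appear (COUNT(c.id) gives 0)

Corrected query:
SELECT p.name, COUNT(c.id) FROM authors p LEFT JOIN novels c ON c.author_id = p.id GROUP BY p.name

Result:
name    | COUNT(c.id)
--------+------------
Asimov  | 0          
Le Guin | 2          
Tolkien | 3          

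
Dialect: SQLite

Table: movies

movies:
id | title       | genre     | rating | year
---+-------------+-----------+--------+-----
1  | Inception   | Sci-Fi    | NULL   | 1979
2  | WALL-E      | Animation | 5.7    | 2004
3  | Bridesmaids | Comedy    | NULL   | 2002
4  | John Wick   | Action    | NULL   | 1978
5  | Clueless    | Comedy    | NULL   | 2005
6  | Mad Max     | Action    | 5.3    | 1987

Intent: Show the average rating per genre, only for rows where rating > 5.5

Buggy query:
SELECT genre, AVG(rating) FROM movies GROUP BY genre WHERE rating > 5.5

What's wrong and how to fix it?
Bug: WHERE cannot follow GROUP BY

Fix: Move the WHERE clause before GROUP BY

Corrected query:
SELECT genre, AVG(rating) FROM movies WHERE rating > 5.5 GROUP BY genre

Result:
genre     | AVG(rating)
----------+------------
Animation | 5.7        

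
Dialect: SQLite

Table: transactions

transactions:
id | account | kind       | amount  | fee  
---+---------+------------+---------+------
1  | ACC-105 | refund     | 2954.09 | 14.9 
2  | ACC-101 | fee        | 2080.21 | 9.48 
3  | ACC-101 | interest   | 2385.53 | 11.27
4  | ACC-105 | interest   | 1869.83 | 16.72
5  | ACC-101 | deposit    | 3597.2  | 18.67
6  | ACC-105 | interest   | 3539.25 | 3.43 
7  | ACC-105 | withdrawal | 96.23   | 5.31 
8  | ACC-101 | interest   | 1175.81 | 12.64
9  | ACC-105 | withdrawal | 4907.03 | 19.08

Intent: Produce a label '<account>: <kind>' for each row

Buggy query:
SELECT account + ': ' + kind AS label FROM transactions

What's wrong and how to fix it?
Bug: SQLite uses || for string concatenation; + coerces text to numbers (yielding 0)

Fix: Replace + with || to concatenate text

Corrected query:
SELECT account || ': ' || kind AS label FROM transactions

Result:
label              
-------------------
ACC-105: refund    
ACC-101: fee       
ACC-101: interest  
ACC-105: interest  
ACC-101: deposit   
ACC-105: interest  
ACC-105: withdrawal
ACC-101: interest  
ACC-105: withdrawal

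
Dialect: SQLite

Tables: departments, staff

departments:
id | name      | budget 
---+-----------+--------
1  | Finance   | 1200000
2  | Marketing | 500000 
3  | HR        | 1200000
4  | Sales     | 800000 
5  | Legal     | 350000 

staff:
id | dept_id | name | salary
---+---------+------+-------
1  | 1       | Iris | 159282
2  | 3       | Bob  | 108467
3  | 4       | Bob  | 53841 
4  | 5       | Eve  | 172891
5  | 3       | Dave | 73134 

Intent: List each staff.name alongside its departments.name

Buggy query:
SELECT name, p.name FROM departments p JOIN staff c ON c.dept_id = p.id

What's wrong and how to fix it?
Bug: Both tables have a 'name' column; the unqualified reference is ambiguous

Fix: Qualify the column with its table alias (c.name)

Corrected query:
SELECT c.name, p.name FROM departments p JOIN staff c ON c.dept_id = p.id

Result:
name | name   
-----+--------
Iris | Finance
Bob  | HR     
Bob  | Sales  
Eve  | Legal  
Dave | HR     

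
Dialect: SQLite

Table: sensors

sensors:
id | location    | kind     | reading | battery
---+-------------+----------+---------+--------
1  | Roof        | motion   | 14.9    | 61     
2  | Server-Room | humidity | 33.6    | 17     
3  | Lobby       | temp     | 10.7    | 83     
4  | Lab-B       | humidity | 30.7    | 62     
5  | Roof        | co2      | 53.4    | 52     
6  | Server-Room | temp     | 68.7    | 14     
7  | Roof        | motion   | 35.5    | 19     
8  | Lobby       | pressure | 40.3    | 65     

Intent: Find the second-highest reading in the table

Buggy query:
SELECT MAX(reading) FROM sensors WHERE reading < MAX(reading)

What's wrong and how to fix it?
Bug: The inner MAX is an aggregate inside WHERE, which is not allowed

Fix: Put the inner MAX in a scalar subquery

Corrected query:
SELECT MAX(reading) FROM sensors WHERE reading < (SELECT MAX(reading) FROM sensors)

Result:
MAX(reading)
------------
53.4        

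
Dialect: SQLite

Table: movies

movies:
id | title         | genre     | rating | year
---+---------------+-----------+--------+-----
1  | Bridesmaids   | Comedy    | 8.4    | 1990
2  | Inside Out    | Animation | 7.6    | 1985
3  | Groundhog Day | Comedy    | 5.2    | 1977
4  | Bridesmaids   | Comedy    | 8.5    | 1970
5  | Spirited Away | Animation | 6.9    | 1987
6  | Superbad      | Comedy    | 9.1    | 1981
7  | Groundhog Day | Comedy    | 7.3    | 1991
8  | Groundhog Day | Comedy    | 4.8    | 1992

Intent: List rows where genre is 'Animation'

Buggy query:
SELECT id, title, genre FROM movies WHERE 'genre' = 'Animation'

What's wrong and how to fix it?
Bug: 'genre' in single quotes is a string literal, not the column; the comparison is literal-vs-literal and never true

Fix: Reference the column as genre without single quotes

Corrected query:
SELECT id, title, genre FROM movies WHERE genre = 'Animation'

Result:
id | title         | genre    
---+---------------+----------
2  | Inside Out    | Animation
5  | Spirited Away | Animation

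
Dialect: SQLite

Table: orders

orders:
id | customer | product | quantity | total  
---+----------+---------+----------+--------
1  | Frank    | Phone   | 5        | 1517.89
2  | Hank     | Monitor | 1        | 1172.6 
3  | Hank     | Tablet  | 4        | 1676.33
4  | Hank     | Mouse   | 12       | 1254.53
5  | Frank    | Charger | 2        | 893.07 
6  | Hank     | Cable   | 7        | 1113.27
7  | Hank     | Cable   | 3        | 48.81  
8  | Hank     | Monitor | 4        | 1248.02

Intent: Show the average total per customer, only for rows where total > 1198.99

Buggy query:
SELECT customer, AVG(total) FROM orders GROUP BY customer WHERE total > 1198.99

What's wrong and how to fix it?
Bug: WHERE cannot follow GROUP BY

Fix: Move the WHERE clause before GROUP BY

Corrected query:
SELECT customer, AVG(total) FROM orders WHERE total > 1198.99 GROUP BY customer

Result:
customer | AVG(total)
---------+-----------
Frank    | 1517.89   
Hank     | 1392.96   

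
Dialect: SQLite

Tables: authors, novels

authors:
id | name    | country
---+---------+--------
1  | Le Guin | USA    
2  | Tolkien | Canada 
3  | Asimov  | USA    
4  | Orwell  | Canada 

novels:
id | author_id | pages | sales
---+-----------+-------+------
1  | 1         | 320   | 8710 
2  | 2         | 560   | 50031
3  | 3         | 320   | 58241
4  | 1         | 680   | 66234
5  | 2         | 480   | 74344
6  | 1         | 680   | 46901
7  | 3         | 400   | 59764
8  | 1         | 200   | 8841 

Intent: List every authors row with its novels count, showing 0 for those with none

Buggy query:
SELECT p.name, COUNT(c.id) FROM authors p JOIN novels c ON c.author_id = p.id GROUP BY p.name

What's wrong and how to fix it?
Bug: INNER JOIN drops authors rows that have no matching novels rows

Fix: Use LEFT JOIN so parents without children still appear (COUNT(c.id) gives 0)

Corrected query:
SELECT p.name, COUNT(c.id) FROM authors p LEFT JOIN novels c ON c.author_id = p.id GROUP BY p.name

Result:
name    | COUNT(c.id)
--------+------------
Asimov  | 2          
Le Guin | 4          
Orwell  | 0          
Tolkien | 2          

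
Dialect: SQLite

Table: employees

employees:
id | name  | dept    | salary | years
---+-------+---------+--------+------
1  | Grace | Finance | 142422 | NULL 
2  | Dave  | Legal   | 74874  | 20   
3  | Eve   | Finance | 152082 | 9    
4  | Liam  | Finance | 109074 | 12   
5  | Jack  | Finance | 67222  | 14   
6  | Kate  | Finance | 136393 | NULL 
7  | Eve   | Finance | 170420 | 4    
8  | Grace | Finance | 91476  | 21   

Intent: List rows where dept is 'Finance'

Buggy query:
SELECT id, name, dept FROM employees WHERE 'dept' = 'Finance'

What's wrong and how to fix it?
Bug: Single quotes denote string literals in SQL; the column name is being compared as a constant string

Fix: Remove the quotes around the column name (or use double quotes for an identifier)

Corrected query:
SELECT id, name, dept FROM employees WHERE dept = 'Finance'

Result:
id | name  | dept   
---+-------+--------
1  | Grace | Finance
3  | Eve   | Finance
4  | Liam  | Finance
5  | Jack  | Finance
6  | Kate  | Finance
7  | Eve   | Finance
8  | Grace | Finance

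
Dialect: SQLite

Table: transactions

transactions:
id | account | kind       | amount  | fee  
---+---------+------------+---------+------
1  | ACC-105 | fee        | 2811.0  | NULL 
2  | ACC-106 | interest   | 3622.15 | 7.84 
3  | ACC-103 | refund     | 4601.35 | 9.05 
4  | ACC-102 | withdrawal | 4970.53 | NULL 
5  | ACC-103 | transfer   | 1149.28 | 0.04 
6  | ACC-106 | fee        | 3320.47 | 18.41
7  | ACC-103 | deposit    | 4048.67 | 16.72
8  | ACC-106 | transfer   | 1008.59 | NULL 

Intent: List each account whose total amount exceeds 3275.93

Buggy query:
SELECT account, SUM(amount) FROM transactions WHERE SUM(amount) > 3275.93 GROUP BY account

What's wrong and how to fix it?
Bug: WHERE runs before GROUP BY, so aggregates aren't available there

Fix: Move the aggregate condition to a HAVING clause

Corrected query:
SELECT account, SUM(amount) FROM transactions GROUP BY account HAVING SUM(amount) > 3275.93

Result:
account | SUM(amount)
--------+------------
ACC-102 | 4970.53    
ACC-103 | 9799.3     
ACC-106 | 7951.21    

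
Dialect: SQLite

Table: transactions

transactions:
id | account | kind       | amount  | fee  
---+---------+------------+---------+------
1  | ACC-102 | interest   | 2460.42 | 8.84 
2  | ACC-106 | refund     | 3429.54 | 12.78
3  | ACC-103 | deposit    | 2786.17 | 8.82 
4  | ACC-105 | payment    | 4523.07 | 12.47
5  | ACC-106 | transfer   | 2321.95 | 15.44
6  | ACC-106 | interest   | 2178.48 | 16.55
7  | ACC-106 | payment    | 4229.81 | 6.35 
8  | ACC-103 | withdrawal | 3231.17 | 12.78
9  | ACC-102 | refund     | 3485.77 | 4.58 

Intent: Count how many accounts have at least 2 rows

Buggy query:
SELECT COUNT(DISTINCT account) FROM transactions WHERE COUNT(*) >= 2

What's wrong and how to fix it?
Bug: COUNT(*) cannot appear in WHERE; the per-group count doesn't exist yet

Fix: Group first with HAVING COUNT(*) >= 2, then COUNT the resulting groups

Corrected query:
SELECT COUNT(*) FROM (SELECT account FROM transactions GROUP BY account HAVING COUNT(*) >= 2)

Result:
COUNT(*)
--------
3       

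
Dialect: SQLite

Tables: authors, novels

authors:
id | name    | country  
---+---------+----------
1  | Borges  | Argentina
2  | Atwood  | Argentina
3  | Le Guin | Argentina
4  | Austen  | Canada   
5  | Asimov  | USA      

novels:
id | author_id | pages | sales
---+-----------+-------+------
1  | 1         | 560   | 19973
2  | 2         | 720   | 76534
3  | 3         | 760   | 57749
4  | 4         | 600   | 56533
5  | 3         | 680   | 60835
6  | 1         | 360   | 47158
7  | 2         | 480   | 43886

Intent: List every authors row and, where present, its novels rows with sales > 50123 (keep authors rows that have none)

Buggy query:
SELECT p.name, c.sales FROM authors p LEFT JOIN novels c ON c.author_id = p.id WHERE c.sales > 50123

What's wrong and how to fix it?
Bug: Filtering c.sales in WHERE discards the NULL rows produced by LEFT JOIN, turning it into an inner join

Fix: Put 'c.sales > 50123' in the JOIN's ON clause instead of WHERE

Corrected query:
SELECT p.name, c.sales FROM authors p LEFT JOIN novels c ON c.author_id = p.id AND c.sales > 50123

Result:
name    | sales
--------+------
Borges  | NULL 
Atwood  | 76534
Le Guin | 57749
Le Guin | 60835
Austen  | 56533
Asimov  | NULL 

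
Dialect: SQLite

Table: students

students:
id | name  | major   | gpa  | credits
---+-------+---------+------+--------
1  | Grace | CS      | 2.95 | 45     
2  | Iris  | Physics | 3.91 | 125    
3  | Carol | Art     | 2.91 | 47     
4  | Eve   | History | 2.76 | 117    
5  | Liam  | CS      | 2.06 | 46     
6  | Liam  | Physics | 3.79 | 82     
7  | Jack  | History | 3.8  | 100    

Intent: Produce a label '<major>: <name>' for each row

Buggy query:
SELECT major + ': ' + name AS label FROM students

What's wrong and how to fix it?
Bug: '+' is numeric addition; on text columns SQLite converts them to 0 instead of concatenating

Fix: Replace + with || to concatenate text

Corrected query:
SELECT major || ': ' || name AS label FROM students

Result:
label        
-------------
CS: Grace    
Physics: Iris
Art: Carol   
History: Eve 
CS: Liam     
Physics: Liam
History: Jack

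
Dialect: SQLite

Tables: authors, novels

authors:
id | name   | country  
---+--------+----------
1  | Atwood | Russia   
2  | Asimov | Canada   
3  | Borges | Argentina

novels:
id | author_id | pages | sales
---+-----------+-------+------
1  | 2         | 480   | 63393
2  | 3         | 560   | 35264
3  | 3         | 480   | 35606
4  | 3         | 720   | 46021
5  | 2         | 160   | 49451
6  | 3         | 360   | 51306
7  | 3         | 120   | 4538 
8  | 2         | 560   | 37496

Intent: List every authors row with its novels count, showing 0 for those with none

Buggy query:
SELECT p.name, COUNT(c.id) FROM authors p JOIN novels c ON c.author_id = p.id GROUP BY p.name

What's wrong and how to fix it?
Bug: An inner join excludes parents with zero children

Fix: Switch to LEFT JOIN to retain unmatched parent rows

Corrected query:
SELECT p.name, COUNT(c.id) FROM authors p LEFT JOIN novels c ON c.author_id = p.id GROUP BY p.name

Result:
name   | COUNT(c.id)
-------+------------
Asimov | 3          
Atwood | 0          
Borges | 5          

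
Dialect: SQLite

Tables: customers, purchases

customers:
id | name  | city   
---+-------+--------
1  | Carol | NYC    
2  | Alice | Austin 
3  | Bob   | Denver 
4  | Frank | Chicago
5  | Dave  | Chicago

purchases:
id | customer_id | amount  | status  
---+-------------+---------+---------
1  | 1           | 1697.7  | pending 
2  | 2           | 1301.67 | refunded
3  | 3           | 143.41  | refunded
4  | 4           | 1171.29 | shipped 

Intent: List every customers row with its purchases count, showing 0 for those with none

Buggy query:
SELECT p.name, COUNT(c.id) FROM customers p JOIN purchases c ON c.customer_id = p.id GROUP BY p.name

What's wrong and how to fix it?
Bug: INNER JOIN drops customers rows that have no matching purchases rows

Fix: Switch to LEFT JOIN to retain unmatched parent rows

Corrected query:
SELECT p.name, COUNT(c.id) FROM customers p LEFT JOIN purchases c ON c.customer_id = p.id GROUP BY p.name

Result:
name  | COUNT(c.id)
------+------------
Alice | 1          
Bob   | 1          
Carol | 1          
Dave  | 0          
Frank | 1          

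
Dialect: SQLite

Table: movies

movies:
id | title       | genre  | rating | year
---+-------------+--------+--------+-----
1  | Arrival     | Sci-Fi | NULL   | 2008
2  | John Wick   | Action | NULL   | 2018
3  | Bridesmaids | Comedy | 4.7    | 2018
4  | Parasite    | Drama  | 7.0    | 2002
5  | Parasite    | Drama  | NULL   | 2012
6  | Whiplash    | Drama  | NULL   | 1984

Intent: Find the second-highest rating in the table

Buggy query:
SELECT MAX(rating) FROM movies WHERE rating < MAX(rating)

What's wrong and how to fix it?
Bug: MAX(rating) on the right of the comparison is an aggregate-in-WHERE error

Fix: Compute the overall MAX in a subquery, then take MAX of rows below it

Corrected query:
SELECT MAX(rating) FROM movies WHERE rating < (SELECT MAX(rating) FROM movies)

Result:
MAX(rating)
-----------
4.7        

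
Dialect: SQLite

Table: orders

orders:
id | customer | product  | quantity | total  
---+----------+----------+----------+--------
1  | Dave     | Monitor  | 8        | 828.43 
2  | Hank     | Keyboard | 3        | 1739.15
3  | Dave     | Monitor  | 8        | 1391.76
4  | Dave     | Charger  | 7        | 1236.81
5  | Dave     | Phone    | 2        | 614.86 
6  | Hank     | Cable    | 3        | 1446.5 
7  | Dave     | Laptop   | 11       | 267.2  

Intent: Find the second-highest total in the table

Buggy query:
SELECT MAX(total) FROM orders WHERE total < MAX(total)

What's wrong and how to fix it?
Bug: MAX(total) on the right of the comparison is an aggregate-in-WHERE error

Fix: Put the inner MAX in a scalar subquery

Corrected query:
SELECT MAX(total) FROM orders WHERE total < (SELECT MAX(total) FROM orders)

Result:
MAX(total)
----------
1446.5    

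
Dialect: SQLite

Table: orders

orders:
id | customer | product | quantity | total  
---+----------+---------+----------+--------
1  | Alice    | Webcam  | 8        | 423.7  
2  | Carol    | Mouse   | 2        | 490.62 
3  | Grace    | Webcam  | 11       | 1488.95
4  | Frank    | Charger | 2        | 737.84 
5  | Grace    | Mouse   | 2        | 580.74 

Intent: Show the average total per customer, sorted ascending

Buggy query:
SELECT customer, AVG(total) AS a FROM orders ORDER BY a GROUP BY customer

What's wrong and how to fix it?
Bug: GROUP BY must precede ORDER BY

Fix: Move ORDER BY to the end, after GROUP BY

Corrected query:
SELECT customer, AVG(total) AS a FROM orders GROUP BY customer ORDER BY a

Result:
customer | a       
---------+---------
Alice    | 423.7   
Carol    | 490.62  
Frank    | 737.84  
Grace    | 1034.845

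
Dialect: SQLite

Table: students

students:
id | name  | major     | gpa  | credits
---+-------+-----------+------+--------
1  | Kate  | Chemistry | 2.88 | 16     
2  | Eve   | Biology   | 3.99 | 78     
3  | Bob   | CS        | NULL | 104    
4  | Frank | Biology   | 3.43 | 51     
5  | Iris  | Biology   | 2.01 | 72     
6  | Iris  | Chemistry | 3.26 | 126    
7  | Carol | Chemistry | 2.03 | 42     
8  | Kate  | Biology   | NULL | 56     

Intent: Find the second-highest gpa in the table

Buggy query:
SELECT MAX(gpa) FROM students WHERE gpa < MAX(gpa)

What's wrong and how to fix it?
Bug: The inner MAX is an aggregate inside WHERE, which is not allowed

Fix: Put the inner MAX in a scalar subquery

Corrected query:
SELECT MAX(gpa) FROM students WHERE gpa < (SELECT MAX(gpa) FROM students)

Result:
MAX(gpa)
--------
3.43    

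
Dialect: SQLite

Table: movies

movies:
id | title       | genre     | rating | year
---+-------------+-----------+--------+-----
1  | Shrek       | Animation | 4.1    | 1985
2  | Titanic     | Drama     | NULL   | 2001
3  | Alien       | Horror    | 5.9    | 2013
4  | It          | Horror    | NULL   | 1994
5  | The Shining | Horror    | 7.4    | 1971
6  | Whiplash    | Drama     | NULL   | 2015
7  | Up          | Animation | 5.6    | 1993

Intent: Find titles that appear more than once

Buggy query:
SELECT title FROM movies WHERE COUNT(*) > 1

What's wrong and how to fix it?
Bug: WHERE can't reference COUNT(*); aggregates are computed after WHERE

Fix: Group first, then use HAVING for the count condition

Corrected query:
SELECT title FROM movies GROUP BY title HAVING COUNT(*) > 1

Result:
(no rows)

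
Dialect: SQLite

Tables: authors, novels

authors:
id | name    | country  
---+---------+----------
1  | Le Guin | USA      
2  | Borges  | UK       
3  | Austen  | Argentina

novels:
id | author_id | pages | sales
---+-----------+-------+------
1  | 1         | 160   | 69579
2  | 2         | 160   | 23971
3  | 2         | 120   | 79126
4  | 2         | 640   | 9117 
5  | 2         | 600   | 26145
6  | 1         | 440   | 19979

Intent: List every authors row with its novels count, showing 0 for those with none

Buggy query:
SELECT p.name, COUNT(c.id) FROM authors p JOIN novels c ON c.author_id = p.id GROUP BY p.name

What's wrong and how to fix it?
Bug: An inner join excludes parents with zero children

Fix: Use LEFT JOIN so parents without children still appear (COUNT(c.id) gives 0)

Corrected query:
SELECT p.name, COUNT(c.id) FROM authors p LEFT JOIN novels c ON c.author_id = p.id GROUP BY p.name

Result:
name    | COUNT(c.id)
--------+------------
Austen  | 0          
Borges  | 4          
Le Guin | 2          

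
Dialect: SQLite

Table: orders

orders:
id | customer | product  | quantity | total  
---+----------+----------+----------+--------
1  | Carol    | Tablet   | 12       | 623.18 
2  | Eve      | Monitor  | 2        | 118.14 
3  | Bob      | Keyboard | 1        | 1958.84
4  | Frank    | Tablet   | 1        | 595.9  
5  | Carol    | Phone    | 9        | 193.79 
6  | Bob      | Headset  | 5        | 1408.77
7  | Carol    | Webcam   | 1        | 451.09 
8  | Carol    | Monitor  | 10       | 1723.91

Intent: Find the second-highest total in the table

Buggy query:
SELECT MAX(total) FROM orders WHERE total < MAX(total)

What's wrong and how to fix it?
Bug: The inner MAX is an aggregate inside WHERE, which is not allowed

Fix: Put the inner MAX in a scalar subquery

Corrected query:
SELECT MAX(total) FROM orders WHERE total < (SELECT MAX(total) FROM orders)

Result:
MAX(total)
----------
1723.91   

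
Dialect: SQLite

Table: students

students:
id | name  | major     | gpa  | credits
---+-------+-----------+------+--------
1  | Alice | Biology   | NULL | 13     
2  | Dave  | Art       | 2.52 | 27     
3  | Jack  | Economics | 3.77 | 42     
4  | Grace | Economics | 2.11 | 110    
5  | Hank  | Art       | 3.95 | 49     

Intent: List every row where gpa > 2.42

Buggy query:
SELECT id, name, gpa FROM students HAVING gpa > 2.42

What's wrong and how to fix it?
Bug: This is a non-aggregate query (no GROUP BY, no aggregates), so in SQLite the HAVING clause is invalid here; a row-level condition belongs in WHERE

Fix: Use WHERE for row-level filtering

Corrected query:
SELECT id, name, gpa FROM students WHERE gpa > 2.42

Result:
id | name | gpa 
---+------+-----
2  | Dave | 2.52
3  | Jack | 3.77
5  | Hank | 3.95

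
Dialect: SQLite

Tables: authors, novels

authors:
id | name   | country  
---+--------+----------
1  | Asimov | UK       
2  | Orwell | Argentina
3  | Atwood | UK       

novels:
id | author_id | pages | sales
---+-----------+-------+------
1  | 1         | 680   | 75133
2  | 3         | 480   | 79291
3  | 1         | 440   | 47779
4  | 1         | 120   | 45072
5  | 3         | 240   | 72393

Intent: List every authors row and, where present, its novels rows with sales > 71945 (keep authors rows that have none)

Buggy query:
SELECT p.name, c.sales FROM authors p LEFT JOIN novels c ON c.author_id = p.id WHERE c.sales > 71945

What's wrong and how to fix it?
Bug: A WHERE condition on the right-hand table after LEFT JOIN drops unmatched parents

Fix: Move the right-table condition into the ON clause so unmatched parents are kept

Corrected query:
SELECT p.name, c.sales FROM authors p LEFT JOIN novels c ON c.author_id = p.id AND c.sales > 71945

Result:
name   | sales
-------+------
Asimov | 75133
Orwell | NULL 
Atwood | 72393
Atwood | 79291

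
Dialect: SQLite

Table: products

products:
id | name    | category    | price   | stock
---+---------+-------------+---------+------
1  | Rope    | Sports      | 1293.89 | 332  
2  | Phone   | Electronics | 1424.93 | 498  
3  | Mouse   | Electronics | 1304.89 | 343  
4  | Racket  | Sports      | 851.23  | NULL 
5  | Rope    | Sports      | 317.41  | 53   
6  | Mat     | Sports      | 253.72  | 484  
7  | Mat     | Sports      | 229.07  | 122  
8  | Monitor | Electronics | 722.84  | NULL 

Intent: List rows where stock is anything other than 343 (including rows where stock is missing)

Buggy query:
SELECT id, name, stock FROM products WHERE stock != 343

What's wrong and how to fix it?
Bug: 'stock != 343' is unknown when stock is NULL, so NULL rows are silently excluded

Fix: Add an explicit OR stock IS NULL to include the missing-value rows

Corrected query:
SELECT id, name, stock FROM products WHERE stock != 343 OR stock IS NULL

Result:
id | name    | stock
---+---------+------
1  | Rope    | 332  
2  | Phone   | 498  
4  | Racket  | NULL 
5  | Rope    | 53   
6  | Mat     | 484  
7  | Mat     | 122  
8  | Monitor | NULL 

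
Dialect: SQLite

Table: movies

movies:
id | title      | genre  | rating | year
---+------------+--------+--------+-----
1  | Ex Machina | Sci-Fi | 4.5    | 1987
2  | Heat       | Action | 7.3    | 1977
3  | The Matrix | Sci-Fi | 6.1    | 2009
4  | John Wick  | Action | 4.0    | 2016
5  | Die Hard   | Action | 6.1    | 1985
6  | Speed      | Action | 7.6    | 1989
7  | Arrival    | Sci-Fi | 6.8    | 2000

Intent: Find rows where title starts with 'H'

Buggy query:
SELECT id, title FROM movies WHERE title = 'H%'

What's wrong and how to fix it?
Bug: Wildcards only work with LIKE; '=' treats '%' as a literal character

Fix: Replace '=' with LIKE so 'H%' is treated as a pattern

Corrected query:
SELECT id, title FROM movies WHERE title LIKE 'H%'

Result:
id | title
---+------
2  | Heat 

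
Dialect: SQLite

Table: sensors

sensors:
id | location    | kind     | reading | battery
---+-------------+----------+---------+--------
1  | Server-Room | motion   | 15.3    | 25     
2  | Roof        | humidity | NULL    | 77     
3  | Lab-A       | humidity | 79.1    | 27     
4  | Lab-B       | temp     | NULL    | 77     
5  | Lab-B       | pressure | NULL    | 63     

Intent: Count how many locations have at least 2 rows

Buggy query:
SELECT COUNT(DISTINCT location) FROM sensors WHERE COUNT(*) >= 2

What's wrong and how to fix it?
Bug: WHERE filters individual rows, not groups, so a group-level COUNT is invalid there

Fix: Group first with HAVING COUNT(*) >= 2, then COUNT the resulting groups

Corrected query:
SELECT COUNT(*) FROM (SELECT location FROM sensors GROUP BY location HAVING COUNT(*) >= 2)

Result:
COUNT(*)
--------
1       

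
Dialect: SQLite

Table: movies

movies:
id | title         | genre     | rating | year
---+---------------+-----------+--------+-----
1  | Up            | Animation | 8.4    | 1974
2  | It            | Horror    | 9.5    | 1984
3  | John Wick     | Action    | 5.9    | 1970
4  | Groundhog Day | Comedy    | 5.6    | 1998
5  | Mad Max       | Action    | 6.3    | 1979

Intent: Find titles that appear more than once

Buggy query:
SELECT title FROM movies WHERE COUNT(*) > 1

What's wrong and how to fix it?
Bug: COUNT(*) is an aggregate and cannot be used in WHERE

Fix: Group first, then use HAVING for the count condition

Corrected query:
SELECT title FROM movies GROUP BY title HAVING COUNT(*) > 1

Result:
(no rows)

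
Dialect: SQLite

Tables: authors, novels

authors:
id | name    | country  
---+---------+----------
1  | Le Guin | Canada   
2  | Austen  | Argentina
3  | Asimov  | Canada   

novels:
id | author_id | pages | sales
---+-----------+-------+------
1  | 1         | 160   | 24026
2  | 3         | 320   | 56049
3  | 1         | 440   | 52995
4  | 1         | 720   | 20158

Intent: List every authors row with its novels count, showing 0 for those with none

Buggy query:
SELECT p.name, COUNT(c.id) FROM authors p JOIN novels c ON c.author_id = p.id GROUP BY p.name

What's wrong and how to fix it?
Bug: INNER JOIN drops authors rows that have no matching novels rows

Fix: Switch to LEFT JOIN to retain unmatched parent rows

Corrected query:
SELECT p.name, COUNT(c.id) FROM authors p LEFT JOIN novels c ON c.author_id = p.id GROUP BY p.name

Result:
name    | COUNT(c.id)
--------+------------
Asimov  | 1          
Austen  | 0          
Le Guin | 3          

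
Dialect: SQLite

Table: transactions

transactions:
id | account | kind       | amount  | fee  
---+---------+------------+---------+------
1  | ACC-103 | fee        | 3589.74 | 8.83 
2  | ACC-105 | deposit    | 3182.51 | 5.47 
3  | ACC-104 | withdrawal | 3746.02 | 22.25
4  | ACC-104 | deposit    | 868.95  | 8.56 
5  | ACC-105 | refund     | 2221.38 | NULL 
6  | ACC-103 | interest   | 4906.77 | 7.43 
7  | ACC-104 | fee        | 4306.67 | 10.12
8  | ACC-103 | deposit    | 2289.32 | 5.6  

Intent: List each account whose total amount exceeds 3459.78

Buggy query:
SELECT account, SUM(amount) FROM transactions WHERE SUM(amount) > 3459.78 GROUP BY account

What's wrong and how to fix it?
Bug: Aggregate functions cannot appear in a WHERE clause

Fix: Use HAVING (which filters groups after aggregation) instead of WHERE

Corrected query:
SELECT account, SUM(amount) FROM transactions GROUP BY account HAVING SUM(amount) > 3459.78

Result:
account | SUM(amount)
--------+------------
ACC-103 | 10785.83   
ACC-104 | 8921.64    
ACC-105 | 5403.89    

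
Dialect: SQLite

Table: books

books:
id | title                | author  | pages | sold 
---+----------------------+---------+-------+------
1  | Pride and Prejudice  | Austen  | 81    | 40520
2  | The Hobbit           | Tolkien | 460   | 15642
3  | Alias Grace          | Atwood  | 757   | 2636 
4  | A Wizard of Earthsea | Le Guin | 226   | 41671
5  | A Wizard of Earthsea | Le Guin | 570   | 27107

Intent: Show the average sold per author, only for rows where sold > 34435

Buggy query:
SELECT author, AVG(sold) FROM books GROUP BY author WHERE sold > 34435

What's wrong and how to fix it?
Bug: WHERE cannot follow GROUP BY

Fix: Move the WHERE clause before GROUP BY

Corrected query:
SELECT author, AVG(sold) FROM books WHERE sold > 34435 GROUP BY author

Result:
author  | AVG(sold)
--------+----------
Austen  | 40520    
Le Guin | 41671    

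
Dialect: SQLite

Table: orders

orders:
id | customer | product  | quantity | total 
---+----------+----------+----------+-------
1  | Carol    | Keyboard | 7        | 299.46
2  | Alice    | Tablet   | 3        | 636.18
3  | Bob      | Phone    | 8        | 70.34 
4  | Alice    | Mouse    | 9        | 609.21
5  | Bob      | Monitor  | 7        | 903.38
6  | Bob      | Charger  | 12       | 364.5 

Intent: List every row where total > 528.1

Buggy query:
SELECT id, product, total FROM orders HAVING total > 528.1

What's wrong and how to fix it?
Bug: This is a non-aggregate query (no GROUP BY, no aggregates), so in SQLite the HAVING clause is invalid here; a row-level condition belongs in WHERE

Fix: Replace HAVING with WHERE since the condition applies to individual rows

Corrected query:
SELECT id, product, total FROM orders WHERE total > 528.1

Result:
id | product | total 
---+---------+-------
2  | Tablet  | 636.18
4  | Mouse   | 609.21
5  | Monitor | 903.38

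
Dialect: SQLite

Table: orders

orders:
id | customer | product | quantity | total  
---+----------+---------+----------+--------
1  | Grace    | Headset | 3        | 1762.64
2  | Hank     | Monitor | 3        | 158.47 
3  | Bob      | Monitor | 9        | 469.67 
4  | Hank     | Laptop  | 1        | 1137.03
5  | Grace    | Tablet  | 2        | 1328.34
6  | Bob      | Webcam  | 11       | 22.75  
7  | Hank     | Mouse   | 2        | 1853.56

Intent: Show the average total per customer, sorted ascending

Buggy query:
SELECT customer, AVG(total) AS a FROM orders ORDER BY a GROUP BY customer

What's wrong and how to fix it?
Bug: GROUP BY must precede ORDER BY

Fix: Reorder: SELECT … FROM … GROUP BY … ORDER BY …

Corrected query:
SELECT customer, AVG(total) AS a FROM orders GROUP BY customer ORDER BY a

Result:
customer | a          
---------+------------
Bob      | 246.21     
Hank     | 1049.686667
Grace    | 1545.49    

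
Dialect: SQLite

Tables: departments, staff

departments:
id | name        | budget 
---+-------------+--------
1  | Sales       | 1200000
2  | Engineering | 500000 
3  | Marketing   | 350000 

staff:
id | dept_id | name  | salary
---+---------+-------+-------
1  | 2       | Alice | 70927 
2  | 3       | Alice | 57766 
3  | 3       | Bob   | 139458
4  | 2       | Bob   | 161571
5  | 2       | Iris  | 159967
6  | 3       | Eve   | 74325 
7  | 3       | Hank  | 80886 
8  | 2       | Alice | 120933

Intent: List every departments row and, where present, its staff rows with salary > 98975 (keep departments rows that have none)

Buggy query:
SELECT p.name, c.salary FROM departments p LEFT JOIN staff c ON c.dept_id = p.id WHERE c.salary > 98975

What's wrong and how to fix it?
Bug: A WHERE condition on the right-hand table after LEFT JOIN drops unmatched parents

Fix: Put 'c.salary > 98975' in the JOIN's ON clause instead of WHERE

Corrected query:
SELECT p.name, c.salary FROM departments p LEFT JOIN staff c ON c.dept_id = p.id AND c.salary > 98975

Result:
name        | salary
------------+-------
Sales       | NULL  
Engineering | 120933
Engineering | 159967
Engineering | 161571
Marketing   | 139458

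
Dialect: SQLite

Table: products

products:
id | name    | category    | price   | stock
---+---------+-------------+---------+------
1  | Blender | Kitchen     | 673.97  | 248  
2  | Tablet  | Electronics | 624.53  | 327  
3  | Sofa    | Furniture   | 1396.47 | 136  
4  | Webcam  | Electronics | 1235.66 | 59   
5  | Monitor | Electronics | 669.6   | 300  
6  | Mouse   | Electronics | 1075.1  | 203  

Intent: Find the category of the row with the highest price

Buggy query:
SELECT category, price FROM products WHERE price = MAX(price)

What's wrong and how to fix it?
Bug: MAX(price) is an aggregate and cannot be used directly in WHERE

Fix: Wrap MAX in a scalar subquery so WHERE compares against a single value

Corrected query:
SELECT category, price FROM products WHERE price = (SELECT MAX(price) FROM products)

Result:
category  | price  
----------+--------
Furniture | 1396.47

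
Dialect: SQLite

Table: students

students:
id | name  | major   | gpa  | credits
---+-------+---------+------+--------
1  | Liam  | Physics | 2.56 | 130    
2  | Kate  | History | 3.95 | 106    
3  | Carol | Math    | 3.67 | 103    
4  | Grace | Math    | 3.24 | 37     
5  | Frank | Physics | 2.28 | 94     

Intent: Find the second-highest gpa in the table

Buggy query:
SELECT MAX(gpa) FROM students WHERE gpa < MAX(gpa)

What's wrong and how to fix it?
Bug: The inner MAX is an aggregate inside WHERE, which is not allowed

Fix: Compute the overall MAX in a subquery, then take MAX of rows below it

Corrected query:
SELECT MAX(gpa) FROM students WHERE gpa < (SELECT MAX(gpa) FROM students)

Result:
MAX(gpa)
--------
3.67    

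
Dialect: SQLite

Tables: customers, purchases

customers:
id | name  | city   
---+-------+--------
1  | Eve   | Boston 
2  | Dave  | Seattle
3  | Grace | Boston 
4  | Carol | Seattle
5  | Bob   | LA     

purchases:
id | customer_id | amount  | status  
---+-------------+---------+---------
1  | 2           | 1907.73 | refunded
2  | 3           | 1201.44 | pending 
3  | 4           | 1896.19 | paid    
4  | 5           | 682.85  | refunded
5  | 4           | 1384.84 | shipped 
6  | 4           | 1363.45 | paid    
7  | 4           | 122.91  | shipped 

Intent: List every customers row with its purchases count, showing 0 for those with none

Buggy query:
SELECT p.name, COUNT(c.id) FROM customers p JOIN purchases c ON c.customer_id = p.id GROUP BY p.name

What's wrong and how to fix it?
Bug: INNER JOIN drops customers rows that have no matching purchases rows

Fix: Use LEFT JOIN so parents without children still appear (COUNT(c.id) gives 0)

Corrected query:
SELECT p.name, COUNT(c.id) FROM customers p LEFT JOIN purchases c ON c.customer_id = p.id GROUP BY p.name

Result:
name  | COUNT(c.id)
------+------------
Bob   | 1          
Carol | 4          
Dave  | 1          
Eve   | 0          
Grace | 1          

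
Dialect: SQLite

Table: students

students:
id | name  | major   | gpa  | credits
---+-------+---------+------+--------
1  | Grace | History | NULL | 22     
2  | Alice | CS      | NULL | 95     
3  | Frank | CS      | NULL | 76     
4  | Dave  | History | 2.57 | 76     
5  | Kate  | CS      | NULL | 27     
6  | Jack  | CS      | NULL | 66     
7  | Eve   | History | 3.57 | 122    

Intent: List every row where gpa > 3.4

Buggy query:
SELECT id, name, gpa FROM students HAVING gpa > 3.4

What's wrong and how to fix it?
Bug: This is a non-aggregate query (no GROUP BY, no aggregates), so in SQLite the HAVING clause is invalid here; a row-level condition belongs in WHERE

Fix: Replace HAVING with WHERE since the condition applies to individual rows

Corrected query:
SELECT id, name, gpa FROM students WHERE gpa > 3.4

Result:
id | name | gpa 
---+------+-----
7  | Eve  | 3.57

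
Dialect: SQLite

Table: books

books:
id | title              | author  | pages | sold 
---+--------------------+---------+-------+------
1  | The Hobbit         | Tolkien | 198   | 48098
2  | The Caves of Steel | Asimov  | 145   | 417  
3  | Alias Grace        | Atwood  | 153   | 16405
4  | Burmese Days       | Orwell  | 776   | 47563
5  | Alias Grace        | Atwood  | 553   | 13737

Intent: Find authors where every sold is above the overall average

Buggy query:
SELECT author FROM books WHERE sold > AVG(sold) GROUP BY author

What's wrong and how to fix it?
Bug: AVG() is an aggregate; it can't sit directly in WHERE

Fix: Compute the overall average in a scalar subquery and compare each group's MIN against it in HAVING

Corrected query:
SELECT author FROM books GROUP BY author HAVING MIN(sold) > (SELECT AVG(sold) FROM books)

Result:
author 
-------
Orwell 
Tolkien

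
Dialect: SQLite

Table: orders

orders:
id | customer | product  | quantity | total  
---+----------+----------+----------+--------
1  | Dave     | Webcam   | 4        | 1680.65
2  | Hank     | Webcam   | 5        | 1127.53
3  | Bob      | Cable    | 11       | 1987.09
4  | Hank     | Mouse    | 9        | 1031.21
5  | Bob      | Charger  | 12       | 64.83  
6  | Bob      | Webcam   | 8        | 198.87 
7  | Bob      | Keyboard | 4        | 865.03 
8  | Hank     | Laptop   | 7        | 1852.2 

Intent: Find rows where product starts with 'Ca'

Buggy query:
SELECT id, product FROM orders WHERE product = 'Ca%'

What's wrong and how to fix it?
Bug: '=' compares the literal string including the % character; pattern matching needs LIKE

Fix: Use LIKE for wildcard pattern matching

Corrected query:
SELECT id, product FROM orders WHERE product LIKE 'Ca%'

Result:
id | product
---+--------
3  | Cable  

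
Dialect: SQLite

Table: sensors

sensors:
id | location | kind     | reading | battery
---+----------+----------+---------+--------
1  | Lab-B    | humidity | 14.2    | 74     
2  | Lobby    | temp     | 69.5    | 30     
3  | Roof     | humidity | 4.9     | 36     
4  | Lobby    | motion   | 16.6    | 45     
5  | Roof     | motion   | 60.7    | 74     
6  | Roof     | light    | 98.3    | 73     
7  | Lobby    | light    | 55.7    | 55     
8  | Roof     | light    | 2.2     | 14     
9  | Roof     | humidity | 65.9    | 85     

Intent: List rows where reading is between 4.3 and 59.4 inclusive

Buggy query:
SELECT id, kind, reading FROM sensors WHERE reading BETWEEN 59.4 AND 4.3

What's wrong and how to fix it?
Bug: BETWEEN expects the lower bound first; with 59.4 AND 4.3 the range is empty

Fix: Write BETWEEN 4.3 AND 59.4

Corrected query:
SELECT id, kind, reading FROM sensors WHERE reading BETWEEN 4.3 AND 59.4

Result:
id | kind     | reading
---+----------+--------
1  | humidity | 14.2   
3  | humidity | 4.9    
4  | motion   | 16.6   
7  | light    | 55.7   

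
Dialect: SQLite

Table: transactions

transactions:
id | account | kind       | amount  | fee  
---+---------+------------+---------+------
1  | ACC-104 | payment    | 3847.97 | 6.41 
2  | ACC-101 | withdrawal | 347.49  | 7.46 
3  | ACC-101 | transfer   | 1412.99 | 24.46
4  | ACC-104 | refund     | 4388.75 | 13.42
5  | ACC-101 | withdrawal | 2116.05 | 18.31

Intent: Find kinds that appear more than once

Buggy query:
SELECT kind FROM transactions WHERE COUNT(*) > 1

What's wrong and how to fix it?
Bug: WHERE can't reference COUNT(*); aggregates are computed after WHERE

Fix: Group first, then use HAVING for the count condition

Corrected query:
SELECT kind FROM transactions GROUP BY kind HAVING COUNT(*) > 1

Result:
kind      
----------
withdrawal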